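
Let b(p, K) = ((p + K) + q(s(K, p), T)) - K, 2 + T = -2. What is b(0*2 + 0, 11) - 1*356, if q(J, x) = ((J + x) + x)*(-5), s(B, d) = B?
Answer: -371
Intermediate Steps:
T = -4 (T = -2 - 2 = -4)
q(J, x) = -10*x - 5*J (q(J, x) = (J + 2*x)*(-5) = -10*x - 5*J)
b(p, K) = 40 + p - 5*K (b(p, K) = ((p + K) + (-10*(-4) - 5*K)) - K = ((K + p) + (40 - 5*K)) - K = (40 + p - 4*K) - K = 40 + p - 5*K)
b(0*2 + 0, 11) - 1*356 = (40 + (0*2 + 0) - 5*11) - 1*356 = (40 + (0 + 0) - 55) - 356 = (40 + 0 - 55) - 356 = -15 - 356 = -371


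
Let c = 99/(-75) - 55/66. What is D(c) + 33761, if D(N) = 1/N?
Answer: 10904653/323 ≈ 33761.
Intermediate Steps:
c = -323/150 (c = 99*(-1/75) - 55*1/66 = -33/25 - ⅚ = -323/150 ≈ -2.1533)
D(c) + 33761 = 1/(-323/150) + 33761 = -150/323 + 33761 = 10904653/323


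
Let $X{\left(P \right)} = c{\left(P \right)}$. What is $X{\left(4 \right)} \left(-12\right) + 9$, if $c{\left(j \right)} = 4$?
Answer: $-39$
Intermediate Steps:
$X{\left(P \right)} = 4$
$X{\left(4 \right)} \left(-12\right) + 9 = 4 \left(-12\right) + 9 = -48 + 9 = -39$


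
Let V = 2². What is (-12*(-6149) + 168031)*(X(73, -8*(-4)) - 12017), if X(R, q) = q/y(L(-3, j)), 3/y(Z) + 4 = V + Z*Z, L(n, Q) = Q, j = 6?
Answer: -2813080427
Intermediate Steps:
V = 4
y(Z) = 3/Z² (y(Z) = 3/(-4 + (4 + Z*Z)) = 3/(-4 + (4 + Z²)) = 3/(Z²) = 3/Z²)
X(R, q) = 12*q (X(R, q) = q/((3/6²)) = q/((3*(1/36))) = q/(1/12) = q*12 = 12*q)
(-12*(-6149) + 168031)*(X(73, -8*(-4)) - 12017) = (-12*(-6149) + 168031)*(12*(-8*(-4)) - 12017) = (73788 + 168031)*(12*32 - 12017) = 241819*(384 - 12017) = 241819*(-11633) = -2813080427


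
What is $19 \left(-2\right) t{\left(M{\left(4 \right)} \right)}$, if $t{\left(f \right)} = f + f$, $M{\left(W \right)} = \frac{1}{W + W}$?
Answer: $- \frac{19}{2} \approx -9.5$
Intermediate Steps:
$M{\left(W \right)} = \frac{1}{2 W}$
$t{\left(f \right)} = 2 f$
$19 \left(-2\right) t{\left(M{\left(4 \right)} \right)} = 19 \left(-2\right) 2 \frac{1}{2 \cdot 4} = - 38 \cdot 2 \cdot \frac{1}{2} \cdot \frac{1}{4} = - 38 \cdot 2 \cdot \frac{1}{8} = \left(-38\right) \frac{1}{4} = - \frac{19}{2}$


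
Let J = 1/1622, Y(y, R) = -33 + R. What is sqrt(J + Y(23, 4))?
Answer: I*sqrt(76294014)/1622 ≈ 5.3851*I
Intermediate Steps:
J = 1/1622 ≈ 0.00061652
sqrt(J + Y(23, 4)) = sqrt(1/1622 + (-33 + 4)) = sqrt(1/1622 - 29) = sqrt(-47037/1622) = I*sqrt(76294014)/1622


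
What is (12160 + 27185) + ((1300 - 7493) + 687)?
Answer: 33839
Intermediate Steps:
(12160 + 27185) + ((1300 - 7493) + 687) = 39345 + (-6193 + 687) = 39345 - 5506 = 33839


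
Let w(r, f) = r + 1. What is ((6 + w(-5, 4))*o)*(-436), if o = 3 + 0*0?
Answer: -2616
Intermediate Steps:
o = 3 (o = 3 + 0 = 3)
w(r, f) = 1 + r
((6 + w(-5, 4))*o)*(-436) = ((6 + (1 - 5))*3)*(-436) = ((6 - 4)*3)*(-436) = (2*3)*(-436) = 6*(-436) = -2616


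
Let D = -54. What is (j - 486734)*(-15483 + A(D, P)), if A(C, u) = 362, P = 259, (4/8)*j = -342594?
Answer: 17720632562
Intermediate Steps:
j = -685188 (j = 2*(-342594) = -685188)
(j - 486734)*(-15483 + A(D, P)) = (-685188 - 486734)*(-15483 + 362) = -1171922*(-15121) = 17720632562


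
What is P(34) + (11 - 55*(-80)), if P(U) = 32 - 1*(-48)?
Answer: 4491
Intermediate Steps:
P(U) = 80 (P(U) = 32 + 48 = 80)
P(34) + (11 - 55*(-80)) = 80 + (11 - 55*(-80)) = 80 + (11 + 4400) = 80 + 4411 = 4491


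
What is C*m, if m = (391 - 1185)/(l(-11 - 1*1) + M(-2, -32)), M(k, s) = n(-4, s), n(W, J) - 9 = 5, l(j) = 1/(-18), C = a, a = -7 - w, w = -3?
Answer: 57168/251 ≈ 227.76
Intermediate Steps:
a = -4 (a = -7 - 1*(-3) = -7 + 3 = -4)
C = -4
l(j) = -1/18
n(W, J) = 14 (n(W, J) = 9 + 5 = 14)
M(k, s) = 14
m = -14292/251 (m = (391 - 1185)/(-1/18 + 14) = -794/251/18 = -794*18/251 = -14292/251 ≈ -56.940)
C*m = -4*(-14292/251) = 57168/251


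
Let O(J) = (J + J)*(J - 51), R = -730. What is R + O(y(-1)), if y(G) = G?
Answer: -626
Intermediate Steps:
O(J) = 2*J*(-51 + J) (O(J) = (2*J)*(-51 + J) = 2*J*(-51 + J))
R + O(y(-1)) = -730 + 2*(-1)*(-51 - 1) = -730 + 2*(-1)*(-52) = -730 + 104 = -626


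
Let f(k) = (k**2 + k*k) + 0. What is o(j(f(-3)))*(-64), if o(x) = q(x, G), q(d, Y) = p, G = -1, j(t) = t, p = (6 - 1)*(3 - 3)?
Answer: 0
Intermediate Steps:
p = 0 (p = 5*0 = 0)
f(k) = 2*k**2 (f(k) = (k**2 + k**2) + 0 = 2*k**2 + 0 = 2*k**2)
q(d, Y) = 0
o(x) = 0
o(j(f(-3)))*(-64) = 0*(-64) = 0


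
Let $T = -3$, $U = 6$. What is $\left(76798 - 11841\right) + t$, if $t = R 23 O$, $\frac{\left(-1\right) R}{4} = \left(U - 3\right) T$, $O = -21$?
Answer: $47569$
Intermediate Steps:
$R = 36$ ($R = - 4 \left(6 - 3\right) \left(-3\right) = - 4 \cdot 3 \left(-3\right) = \left(-4\right) \left(-9\right) = 36$)
$t = -17388$ ($t = 36 \cdot 23 \left(-21\right) = 828 \left(-21\right) = -17388$)
$\left(76798 - 11841\right) + t = \left(76798 - 11841\right) - 17388 = 64957 - 17388 = 47569$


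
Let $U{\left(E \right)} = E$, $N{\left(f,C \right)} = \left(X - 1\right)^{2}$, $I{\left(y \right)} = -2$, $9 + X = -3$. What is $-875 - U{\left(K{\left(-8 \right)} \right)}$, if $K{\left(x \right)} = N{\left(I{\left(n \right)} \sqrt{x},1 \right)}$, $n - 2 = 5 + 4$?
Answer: $-1044$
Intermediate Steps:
$X = -12$ ($X = -9 - 3 = -12$)
$n = 11$ ($n = 2 + \left(5 + 4\right) = 2 + 9 = 11$)
$N{\left(f,C \right)} = 169$ ($N{\left(f,C \right)} = \left(-12 - 1\right)^{2} = \left(-13\right)^{2} = 169$)
$K{\left(x \right)} = 169$
$-875 - U{\left(K{\left(-8 \right)} \right)} = -875 - 169 = -1044$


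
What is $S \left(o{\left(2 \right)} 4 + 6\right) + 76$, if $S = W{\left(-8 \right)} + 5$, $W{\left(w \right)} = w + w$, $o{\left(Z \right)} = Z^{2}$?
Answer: $-166$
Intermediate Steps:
$W{\left(w \right)} = 2 w$
$S = -11$ ($S = 2 \left(-8\right) + 5 = -16 + 5 = -11$)
$S \left(o{\left(2 \right)} 4 + 6\right) + 76 = - 11 \left(2^{2} \cdot 4 + 6\right) + 76 = - 11 \left(4 \cdot 4 + 6\right) + 76 = - 11 \left(16 + 6\right) + 76 = \left(-11\right) 22 + 76 = -242 + 76 = -166$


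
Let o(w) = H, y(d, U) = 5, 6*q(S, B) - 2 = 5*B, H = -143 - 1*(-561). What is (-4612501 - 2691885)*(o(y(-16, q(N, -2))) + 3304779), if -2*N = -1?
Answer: -24142434694042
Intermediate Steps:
N = 1/2 (N = -1/2*(-1) = 1/2 ≈ 0.50000)
H = 418 (H = -143 + 561 = 418)
q(S, B) = 1/3 + 5*B/6 (q(S, B) = 1/3 + (5*B)/6 = 1/3 + 5*B/6)
o(w) = 418
(-4612501 - 2691885)*(o(y(-16, q(N, -2))) + 3304779) = (-4612501 - 2691885)*(418 + 3304779) = -7304386*3305197 = -24142434694042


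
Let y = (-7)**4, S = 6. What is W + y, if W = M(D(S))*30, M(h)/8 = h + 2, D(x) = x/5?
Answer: 3169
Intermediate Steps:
D(x) = x/5 (D(x) = x*(1/5) = x/5)
y = 2401
M(h) = 16 + 8*h (M(h) = 8*(h + 2) = 8*(2 + h) = 16 + 8*h)
W = 768 (W = (16 + 8*((1/5)*6))*30 = (16 + 8*(6/5))*30 = (16 + 48/5)*30 = (128/5)*30 = 768)
W + y = 768 + 2401 = 3169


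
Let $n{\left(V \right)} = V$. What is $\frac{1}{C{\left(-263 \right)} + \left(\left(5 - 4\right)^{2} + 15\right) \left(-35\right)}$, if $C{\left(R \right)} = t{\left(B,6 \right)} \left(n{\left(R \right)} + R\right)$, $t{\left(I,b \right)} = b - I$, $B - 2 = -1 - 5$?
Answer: $- \frac{1}{5820} \approx -0.00017182$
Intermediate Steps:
$B = -4$ ($B = 2 - 6 = -4$)
$C{\left(R \right)} = 20 R$ ($C{\left(R \right)} = \left(6 - -4\right) \left(R + R\right) = \left(6 + 4\right) 2 R = 10 \cdot 2 R = 20 R$)
$\frac{1}{C{\left(-263 \right)} + \left(\left(5 - 4\right)^{2} + 15\right) \left(-35\right)} = \frac{1}{20 \left(-263\right) + \left(\left(5 - 4\right)^{2} + 15\right) \left(-35\right)} = \frac{1}{-5260 + \left(1^{2} + 15\right) \left(-35\right)} = \frac{1}{-5260 + \left(1 + 15\right) \left(-35\right)} = \frac{1}{-5260 + 16 \left(-35\right)} = \frac{1}{-5260 - 560} = \frac{1}{-5820} = - \frac{1}{5820}$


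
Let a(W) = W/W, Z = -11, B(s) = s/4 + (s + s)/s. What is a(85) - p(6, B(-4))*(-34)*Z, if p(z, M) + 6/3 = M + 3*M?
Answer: -747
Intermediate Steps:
B(s) = 2 + s/4 (B(s) = s*(¼) + (2*s)/s = s/4 + 2 = 2 + s/4)
p(z, M) = -2 + 4*M (p(z, M) = -2 + (M + 3*M) = -2 + 4*M)
a(W) = 1
a(85) - p(6, B(-4))*(-34)*Z = 1 - (-2 + 4*(2 + (¼)*(-4)))*(-34)*(-11) = 1 - (-2 + 4*(2 - 1))*(-34)*(-11) = 1 - (-2 + 4*1)*(-34)*(-11) = 1 - (-2 + 4)*(-34)*(-11) = 1 - 2*(-34)*(-11) = 1 - (-68)*(-11) = 1 - 1*748 = 1 - 748 = -747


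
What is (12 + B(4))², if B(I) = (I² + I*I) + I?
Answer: 2304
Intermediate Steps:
B(I) = I + 2*I² (B(I) = (I² + I²) + I = 2*I² + I = I + 2*I²)
(12 + B(4))² = (12 + 4*(1 + 2*4))² = (12 + 4*(1 + 8))² = (12 + 4*9)² = (12 + 36)² = 48² = 2304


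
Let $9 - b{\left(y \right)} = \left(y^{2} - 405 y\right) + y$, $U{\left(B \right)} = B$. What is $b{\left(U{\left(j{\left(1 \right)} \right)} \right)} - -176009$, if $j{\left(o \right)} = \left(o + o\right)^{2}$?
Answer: $177618$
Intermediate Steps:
$j{\left(o \right)} = 4 o^{2}$ ($j{\left(o \right)} = \left(2 o\right)^{2} = 4 o^{2}$)
$b{\left(y \right)} = 9 - y^{2} + 404 y$ ($b{\left(y \right)} = 9 - \left(\left(y^{2} - 405 y\right) + y\right) = 9 - \left(y^{2} - 404 y\right) = 9 - y^{2} + 404 y$)
$b{\left(U{\left(j{\left(1 \right)} \right)} \right)} - -176009 = \left(9 - \left(4 \cdot 1^{2}\right)^{2} + 404 \cdot 4 \cdot 1^{2}\right) - -176009 = \left(9 - \left(4 \cdot 1\right)^{2} + 404 \cdot 4 \cdot 1\right) + 176009 = \left(9 - 4^{2} + 404 \cdot 4\right) + 176009 = \left(9 - 16 + 1616\right) + 176009 = 1609 + 176009 = 177618$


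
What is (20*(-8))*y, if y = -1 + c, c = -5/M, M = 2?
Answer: 560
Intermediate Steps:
c = -5/2 ≈ -2.5000
y = -7/2 (y = -1 - 5/2 = -7/2 ≈ -3.5000)
(20*(-8))*y = (20*(-8))*(-7/2) = -160*(-7/2) = 560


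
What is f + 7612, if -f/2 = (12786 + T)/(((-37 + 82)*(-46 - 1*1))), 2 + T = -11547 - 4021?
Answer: 5364604/705 ≈ 7609.4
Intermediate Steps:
T = -15570 (T = -2 + (-11547 - 4021) = -2 - 15568 = -15570)
f = -1856/705 (f = -2*(12786 - 15570)/((-37 + 82)*(-46 - 1*1)) = -(-5568)/(45*(-46 - 1)) = -(-5568)/(45*(-47)) = -(-5568)/(-2115) = -(-5568)*(-1)/2115 = -2*928/705 = -1856/705 ≈ -2.6326)
f + 7612 = -1856/705 + 7612 = 5364604/705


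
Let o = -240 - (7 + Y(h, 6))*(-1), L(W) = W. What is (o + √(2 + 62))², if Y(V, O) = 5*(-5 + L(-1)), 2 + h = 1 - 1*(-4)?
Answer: 65025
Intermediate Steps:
h = 3 (h = -2 + (1 - 1*(-4)) = -2 + (1 + 4) = -2 + 5 = 3)
Y(V, O) = -30 (Y(V, O) = 5*(-5 - 1) = 5*(-6) = -30)
o = -263 (o = -240 - (7 - 30)*(-1) = -240 - (-23)*(-1) = -240 - 1*23 = -240 - 23 = -263)
(o + √(2 + 62))² = (-263 + √(2 + 62))² = (-263 + √64)² = (-263 + 8)² = (-255)² = 65025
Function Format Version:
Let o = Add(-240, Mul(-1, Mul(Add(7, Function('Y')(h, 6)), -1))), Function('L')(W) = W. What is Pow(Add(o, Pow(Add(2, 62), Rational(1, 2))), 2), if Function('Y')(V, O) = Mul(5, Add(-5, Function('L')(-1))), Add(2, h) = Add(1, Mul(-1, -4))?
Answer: 65025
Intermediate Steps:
h = 3 (h = Add(-2, Add(1, Mul(-1, -4))) = Add(-2, Add(1, 4)) = Add(-2, 5) = 3)
Function('Y')(V, O) = -30 (Function('Y')(V, O) = Mul(5, Add(-5, -1)) = Mul(5, -6) = -30)
o = -263 (o = Add(-240, Mul(-1, Mul(Add(7, -30), -1))) = Add(-240, Mul(-1, Mul(-23, -1))) = Add(-240, Mul(-1, 23)) = Add(-240, -23) = -263)
Pow(Add(o, Pow(Add(2, 62), Rational(1, 2))), 2) = Pow(Add(-263, Pow(Add(2, 62), Rational(1, 2))), 2) = Pow(Add(-263, Pow(64, Rational(1, 2))), 2) = Pow(Add(-263, 8), 2) = Pow(-255, 2) = 65025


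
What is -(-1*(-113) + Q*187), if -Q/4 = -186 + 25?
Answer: -120541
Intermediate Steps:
Q = 644 (Q = -4*(-186 + 25) = -4*(-161) = 644)
-(-1*(-113) + Q*187) = -(-1*(-113) + 644*187) = -(113 + 120428) = -1*120541 = -120541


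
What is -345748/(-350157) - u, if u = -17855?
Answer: 6252398983/350157 ≈ 17856.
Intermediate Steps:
-345748/(-350157) - u = -345748/(-350157) - 1*(-17855) = -345748*(-1/350157) + 17855 = 345748/350157 + 17855 = 6252398983/350157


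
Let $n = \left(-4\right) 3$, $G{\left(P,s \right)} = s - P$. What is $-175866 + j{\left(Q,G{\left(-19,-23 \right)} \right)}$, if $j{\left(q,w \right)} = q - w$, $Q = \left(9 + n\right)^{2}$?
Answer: $-175853$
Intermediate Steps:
$n = -12$
$Q = 9$ ($Q = \left(9 - 12\right)^{2} = \left(-3\right)^{2} = 9$)
$-175866 + j{\left(Q,G{\left(-19,-23 \right)} \right)} = -175866 + \left(9 - \left(-23 - -19\right)\right) = -175866 + \left(9 - \left(-23 + 19\right)\right) = -175866 + \left(9 - -4\right) = -175866 + \left(9 + 4\right) = -175866 + 13 = -175853$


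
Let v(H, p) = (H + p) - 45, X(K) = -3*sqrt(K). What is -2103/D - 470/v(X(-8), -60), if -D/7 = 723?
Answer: 30344149/6240213 - 940*I*sqrt(2)/3699 ≈ 4.8627 - 0.35938*I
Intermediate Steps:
D = -5061 (D = -7*723 = -5061)
v(H, p) = -45 + H + p
-2103/D - 470/v(X(-8), -60) = -2103/(-5061) - 470/(-45 - 6*I*sqrt(2) - 60) = -2103*(-1/5061) - 470/(-45 - 6*I*sqrt(2) - 60) = 701/1687 - 470/(-45 - 6*I*sqrt(2) - 60) = 701/1687 - 470/(-105 - 6*I*sqrt(2))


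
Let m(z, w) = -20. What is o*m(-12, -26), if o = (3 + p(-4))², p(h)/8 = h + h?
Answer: -74420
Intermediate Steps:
p(h) = 16*h (p(h) = 8*(h + h) = 8*(2*h) = 16*h)
o = 3721 (o = (3 + 16*(-4))² = (3 - 64)² = (-61)² = 3721)
o*m(-12, -26) = 3721*(-20) = -74420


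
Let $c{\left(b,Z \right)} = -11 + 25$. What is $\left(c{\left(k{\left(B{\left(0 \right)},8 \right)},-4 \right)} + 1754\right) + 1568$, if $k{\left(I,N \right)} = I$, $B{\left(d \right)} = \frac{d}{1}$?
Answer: $3336$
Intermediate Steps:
$B{\left(d \right)} = d$ ($B{\left(d \right)} = d 1 = d$)
$c{\left(b,Z \right)} = 14$
$\left(c{\left(k{\left(B{\left(0 \right)},8 \right)},-4 \right)} + 1754\right) + 1568 = \left(14 + 1754\right) + 1568 = 1768 + 1568 = 3336$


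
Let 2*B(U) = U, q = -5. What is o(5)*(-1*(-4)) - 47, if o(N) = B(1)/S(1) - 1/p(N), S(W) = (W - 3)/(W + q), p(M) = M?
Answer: -219/5 ≈ -43.800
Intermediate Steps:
S(W) = (-3 + W)/(-5 + W) (S(W) = (W - 3)/(W - 5) = (-3 + W)/(-5 + W))
B(U) = U/2
o(N) = 1 - 1/N (o(N) = ((½)*1)/(((-3 + 1)/(-5 + 1))) - 1/N = 1/(2*((-2/(-4)))) - 1/N = 1/(2*((-¼*(-2)))) - 1/N = 1/(2*(½)) - 1/N = (½)*2 - 1/N = 1 - 1/N)
o(5)*(-1*(-4)) - 47 = ((-1 + 5)/5)*(-1*(-4)) - 47 = ((⅕)*4)*4 - 47 = (⅘)*4 - 47 = 16/5 - 47 = -219/5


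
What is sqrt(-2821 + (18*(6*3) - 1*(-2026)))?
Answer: I*sqrt(471) ≈ 21.703*I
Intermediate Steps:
sqrt(-2821 + (18*(6*3) - 1*(-2026))) = sqrt(-2821 + (18*18 + 2026)) = sqrt(-2821 + (324 + 2026)) = sqrt(-2821 + 2350) = sqrt(-471) = I*sqrt(471)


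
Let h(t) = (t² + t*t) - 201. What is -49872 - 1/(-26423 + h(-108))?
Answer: -164378111/3296 ≈ -49872.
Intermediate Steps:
h(t) = -201 + 2*t² (h(t) = (t² + t²) - 201 = 2*t² - 201 = -201 + 2*t²)
-49872 - 1/(-26423 + h(-108)) = -49872 - 1/(-26423 + (-201 + 2*(-108)²)) = -49872 - 1/(-26423 + (-201 + 2*11664)) = -49872 - 1/(-26423 + (-201 + 23328)) = -49872 - 1/(-26423 + 23127) = -49872 - 1/(-3296) = -49872 - 1*(-1/3296) = -49872 + 1/3296 = -164378111/3296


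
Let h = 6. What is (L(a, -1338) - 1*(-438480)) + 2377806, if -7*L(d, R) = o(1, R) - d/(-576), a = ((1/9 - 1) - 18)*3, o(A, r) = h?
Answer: 17032892629/6048 ≈ 2.8163e+6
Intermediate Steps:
o(A, r) = 6
a = -170/3 (a = ((⅑ - 1) - 18)*3 = (-8/9 - 18)*3 = -170/9*3 = -170/3 ≈ -56.667)
L(d, R) = -6/7 - d/4032 (L(d, R) = -(6 - d/(-576))/7 = -(6 - (-1)*d/576)/7 = -(6 + d/576)/7 = -6/7 - d/4032)
(L(a, -1338) - 1*(-438480)) + 2377806 = ((-6/7 - 1/4032*(-170/3)) - 1*(-438480)) + 2377806 = ((-6/7 + 85/6048) + 438480) + 2377806 = (-5099/6048 + 438480) + 2377806 = 2651921941/6048 + 2377806 = 17032892629/6048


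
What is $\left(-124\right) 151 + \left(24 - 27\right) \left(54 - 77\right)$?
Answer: $-18655$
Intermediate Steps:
$\left(-124\right) 151 + \left(24 - 27\right) \left(54 - 77\right) = -18724 - -69 = -18724 + 69 = -18655$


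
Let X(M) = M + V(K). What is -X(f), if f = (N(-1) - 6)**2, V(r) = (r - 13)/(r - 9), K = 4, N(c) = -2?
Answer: -329/5 ≈ -65.800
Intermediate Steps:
V(r) = (-13 + r)/(-9 + r)
f = 64 (f = (-2 - 6)**2 = (-8)**2 = 64)
X(M) = 9/5 + M (X(M) = M + (-13 + 4)/(-9 + 4) = M - 9/(-5) = M - 1/5*(-9) = M + 9/5 = 9/5 + M)
-X(f) = -(9/5 + 64) = -1*329/5 = -329/5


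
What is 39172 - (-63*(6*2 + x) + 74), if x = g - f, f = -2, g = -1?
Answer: 39917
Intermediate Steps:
x = 1 (x = -1 - 1*(-2) = -1 + 2 = 1)
39172 - (-63*(6*2 + x) + 74) = 39172 - (-63*(6*2 + 1) + 74) = 39172 - (-63*(12 + 1) + 74) = 39172 - (-63*13 + 74) = 39172 - (-819 + 74) = 39172 - 1*(-745) = 39172 + 745 = 39917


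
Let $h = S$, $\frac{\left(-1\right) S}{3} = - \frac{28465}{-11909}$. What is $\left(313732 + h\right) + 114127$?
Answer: $\frac{5095287436}{11909} \approx 4.2785 \cdot 10^{5}$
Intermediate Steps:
$S = - \frac{85395}{11909}$ ($S = - 3 \left(- \frac{28465}{-11909}\right) = - 3 \left(\left(-28465\right) \left(- \frac{1}{11909}\right)\right) = \left(-3\right) \frac{28465}{11909} = - \frac{85395}{11909} \approx -7.1706$)
$h = - \frac{85395}{11909} \approx -7.1706$
$\left(313732 + h\right) + 114127 = \left(313732 - \frac{85395}{11909}\right) + 114127 = \frac{3736148993}{11909} + 114127 = \frac{5095287436}{11909}$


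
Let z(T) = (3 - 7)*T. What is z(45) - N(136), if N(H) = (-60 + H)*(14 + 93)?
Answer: -8312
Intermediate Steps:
N(H) = -6420 + 107*H (N(H) = (-60 + H)*107 = -6420 + 107*H)
z(T) = -4*T
z(45) - N(136) = -4*45 - (-6420 + 107*136) = -180 - (-6420 + 14552) = -180 - 1*8132 = -180 - 8132 = -8312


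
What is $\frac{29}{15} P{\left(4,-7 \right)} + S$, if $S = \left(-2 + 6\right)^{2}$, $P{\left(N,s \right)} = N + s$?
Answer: $\frac{51}{5} \approx 10.2$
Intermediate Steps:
$S = 16$ ($S = 4^{2} = 16$)
$\frac{29}{15} P{\left(4,-7 \right)} + S = \frac{29}{15} \left(4 - 7\right) + 16 = 29 \cdot \frac{1}{15} \left(-3\right) + 16 = \frac{29}{15} \left(-3\right) + 16 = - \frac{29}{5} + 16 = \frac{51}{5}$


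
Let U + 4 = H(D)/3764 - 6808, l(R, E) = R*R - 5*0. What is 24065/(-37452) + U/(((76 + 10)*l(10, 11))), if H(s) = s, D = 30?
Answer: -217409451847/151542027600 ≈ -1.4346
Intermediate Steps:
l(R, E) = R**2 (l(R, E) = R**2 + 0 = R**2)
U = -12820169/1882 (U = -4 + (30/3764 - 6808) = -4 + (30*(1/3764) - 6808) = -4 + (15/1882 - 6808) = -4 - 12812641/1882 = -12820169/1882 ≈ -6812.0)
24065/(-37452) + U/(((76 + 10)*l(10, 11))) = 24065/(-37452) - 12820169*1/(100*(76 + 10))/1882 = 24065*(-1/37452) - 12820169/(1882*(86*100)) = -24065/37452 - 12820169/1882/8600 = -24065/37452 - 12820169/1882*1/8600 = -24065/37452 - 12820169/16185200 = -217409451847/151542027600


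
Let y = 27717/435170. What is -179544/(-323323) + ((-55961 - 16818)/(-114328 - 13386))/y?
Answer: 5437799068652081/572257289090487 ≈ 9.5024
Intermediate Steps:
y = 27717/435170 (y = 27717*(1/435170) = 27717/435170 ≈ 0.063692)
-179544/(-323323) + ((-55961 - 16818)/(-114328 - 13386))/y = -179544/(-323323) + ((-55961 - 16818)/(-114328 - 13386))/(27717/435170) = -179544*(-1/323323) - 72779/(-127714)*(435170/27717) = 179544/323323 - 72779*(-1/127714)*(435170/27717) = 179544/323323 + (72779/127714)*(435170/27717) = 179544/323323 + 15835618715/1769924469 = 5437799068652081/572257289090487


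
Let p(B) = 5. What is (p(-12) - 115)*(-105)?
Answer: 11550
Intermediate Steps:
(p(-12) - 115)*(-105) = (5 - 115)*(-105) = -110*(-105) = 11550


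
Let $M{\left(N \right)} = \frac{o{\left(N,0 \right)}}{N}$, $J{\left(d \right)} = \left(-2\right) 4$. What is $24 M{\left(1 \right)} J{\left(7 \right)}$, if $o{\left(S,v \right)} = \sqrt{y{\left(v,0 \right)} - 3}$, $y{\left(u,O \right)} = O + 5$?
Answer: $- 192 \sqrt{2} \approx -271.53$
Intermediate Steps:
$J{\left(d \right)} = -8$
$y{\left(u,O \right)} = 5 + O$
$o{\left(S,v \right)} = \sqrt{2}$ ($o{\left(S,v \right)} = \sqrt{\left(5 + 0\right) - 3} = \sqrt{5 - 3} = \sqrt{2}$)
$M{\left(N \right)} = \frac{\sqrt{2}}{N}$
$24 M{\left(1 \right)} J{\left(7 \right)} = 24 \frac{\sqrt{2}}{1} \left(-8\right) = 24 \sqrt{2} \cdot 1 \left(-8\right) = 24 \sqrt{2} \left(-8\right) = - 192 \sqrt{2}$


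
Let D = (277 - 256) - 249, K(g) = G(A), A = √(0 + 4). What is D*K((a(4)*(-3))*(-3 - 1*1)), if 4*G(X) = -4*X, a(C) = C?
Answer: 456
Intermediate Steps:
A = 2 (A = √4 = 2)
G(X) = -X (G(X) = (-4*X)/4 = -X)
K(g) = -2 (K(g) = -1*2 = -2)
D = -228 (D = 21 - 249 = -228)
D*K((a(4)*(-3))*(-3 - 1*1)) = -228*(-2) = 456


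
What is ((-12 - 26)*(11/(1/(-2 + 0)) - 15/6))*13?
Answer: 12103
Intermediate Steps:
((-12 - 26)*(11/(1/(-2 + 0)) - 15/6))*13 = -38*(11/(1/(-2)) - 15*1/6)*13 = -38*(11/(-1/2) - 5/2)*13 = -38*(11*(-2) - 5/2)*13 = -38*(-22 - 5/2)*13 = -38*(-49/2)*13 = 931*13 = 12103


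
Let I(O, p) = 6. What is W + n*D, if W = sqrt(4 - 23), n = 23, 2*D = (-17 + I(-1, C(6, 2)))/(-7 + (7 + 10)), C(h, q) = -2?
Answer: -253/20 + I*sqrt(19) ≈ -12.65 + 4.3589*I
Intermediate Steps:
D = -11/20 (D = ((-17 + 6)/(-7 + (7 + 10)))/2 = (-11/(-7 + 17))/2 = (-11/10)/2 = (-11*1/10)/2 = (1/2)*(-11/10) = -11/20 ≈ -0.55000)
W = I*sqrt(19) (W = sqrt(-19) = I*sqrt(19) ≈ 4.3589*I)
W + n*D = I*sqrt(19) + 23*(-11/20) = I*sqrt(19) - 253/20 = -253/20 + I*sqrt(19)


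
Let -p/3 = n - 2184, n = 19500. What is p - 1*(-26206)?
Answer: -25742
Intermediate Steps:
p = -51948 (p = -3*(19500 - 2184) = -3*17316 = -51948)
p - 1*(-26206) = -51948 - 1*(-26206) = -51948 + 26206 = -25742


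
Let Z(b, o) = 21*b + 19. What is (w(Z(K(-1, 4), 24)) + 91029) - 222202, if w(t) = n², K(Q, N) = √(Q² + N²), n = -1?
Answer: -131172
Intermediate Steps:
K(Q, N) = √(N² + Q²)
Z(b, o) = 19 + 21*b
w(t) = 1 (w(t) = (-1)² = 1)
(w(Z(K(-1, 4), 24)) + 91029) - 222202 = (1 + 91029) - 222202 = 91030 - 222202 = -131172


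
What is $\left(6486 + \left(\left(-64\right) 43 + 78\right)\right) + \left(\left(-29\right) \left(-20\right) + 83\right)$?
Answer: $4475$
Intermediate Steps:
$\left(6486 + \left(\left(-64\right) 43 + 78\right)\right) + \left(\left(-29\right) \left(-20\right) + 83\right) = \left(6486 + \left(-2752 + 78\right)\right) + \left(580 + 83\right) = \left(6486 - 2674\right) + 663 = 3812 + 663 = 4475$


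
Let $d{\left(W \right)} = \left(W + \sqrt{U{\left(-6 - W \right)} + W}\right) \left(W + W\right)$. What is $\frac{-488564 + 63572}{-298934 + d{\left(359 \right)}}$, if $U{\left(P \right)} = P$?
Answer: $\frac{729073776}{70759447} + \frac{12714344 i \sqrt{6}}{70759447} \approx 10.304 + 0.44013 i$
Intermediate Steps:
$d{\left(W \right)} = 2 W \left(W + i \sqrt{6}\right)$ ($d{\left(W \right)} = \left(W + \sqrt{\left(-6 - W\right) + W}\right) \left(W + W\right) = \left(W + \sqrt{-6}\right) 2 W = \left(W + i \sqrt{6}\right) 2 W = 2 W \left(W + i \sqrt{6}\right)$)
$\frac{-488564 + 63572}{-298934 + d{\left(359 \right)}} = \frac{-488564 + 63572}{-298934 + 2 \cdot 359 \left(359 + i \sqrt{6}\right)} = - \frac{424992}{-298934 + \left(257762 + 718 i \sqrt{6}\right)} = - \frac{424992}{-41172 + 718 i \sqrt{6}}$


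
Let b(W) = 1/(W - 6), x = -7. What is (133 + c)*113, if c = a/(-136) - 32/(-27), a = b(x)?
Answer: 723820483/47736 ≈ 15163.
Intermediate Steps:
b(W) = 1/(-6 + W)
a = -1/13 (a = 1/(-6 - 7) = 1/(-13) = -1/13 ≈ -0.076923)
c = 56603/47736 (c = -1/13/(-136) - 32/(-27) = -1/13*(-1/136) - 32*(-1/27) = 1/1768 + 32/27 = 56603/47736 ≈ 1.1858)
(133 + c)*113 = (133 + 56603/47736)*113 = (6405491/47736)*113 = 723820483/47736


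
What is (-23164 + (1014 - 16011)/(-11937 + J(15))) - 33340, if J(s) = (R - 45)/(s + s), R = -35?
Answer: -2023871785/35819 ≈ -56503.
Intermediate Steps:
J(s) = -40/s (J(s) = (-35 - 45)/(s + s) = -80*1/(2*s) = -40/s)
(-23164 + (1014 - 16011)/(-11937 + J(15))) - 33340 = (-23164 + (1014 - 16011)/(-11937 - 40/15)) - 33340 = (-23164 - 14997/(-11937 - 40*1/15)) - 33340 = (-23164 - 14997/(-11937 - 8/3)) - 33340 = (-23164 - 14997/(-35819/3)) - 33340 = (-23164 - 14997*(-3/35819)) - 33340 = (-23164 + 44991/35819) - 33340 = -829666325/35819 - 33340 = -2023871785/35819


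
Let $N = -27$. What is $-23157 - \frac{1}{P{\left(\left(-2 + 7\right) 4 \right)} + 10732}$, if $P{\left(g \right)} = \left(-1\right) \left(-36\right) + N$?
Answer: $- \frac{248729338}{10741} \approx -23157.0$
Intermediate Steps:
$P{\left(g \right)} = 9$ ($P{\left(g \right)} = \left(-1\right) \left(-36\right) - 27 = 36 - 27 = 9$)
$-23157 - \frac{1}{P{\left(\left(-2 + 7\right) 4 \right)} + 10732} = -23157 - \frac{1}{9 + 10732} = -23157 - \frac{1}{10741} = - \frac{248729338}{10741}$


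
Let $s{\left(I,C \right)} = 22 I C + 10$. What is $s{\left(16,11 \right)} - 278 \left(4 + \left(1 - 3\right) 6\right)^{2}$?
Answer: $-13910$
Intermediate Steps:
$s{\left(I,C \right)} = 10 + 22 C I$ ($s{\left(I,C \right)} = 22 C I + 10 = 10 + 22 C I$)
$s{\left(16,11 \right)} - 278 \left(4 + \left(1 - 3\right) 6\right)^{2} = \left(10 + 22 \cdot 11 \cdot 16\right) - 278 \left(4 + \left(1 - 3\right) 6\right)^{2} = \left(10 + 3872\right) - 278 \left(4 - 12\right)^{2} = 3882 - 278 \left(4 - 12\right)^{2} = 3882 - 278 \left(-8\right)^{2} = 3882 - 17792 = -13910$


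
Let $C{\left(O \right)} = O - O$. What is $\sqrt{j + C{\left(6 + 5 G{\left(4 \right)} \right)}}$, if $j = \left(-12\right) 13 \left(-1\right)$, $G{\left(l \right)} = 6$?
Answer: $2 \sqrt{39} \approx 12.49$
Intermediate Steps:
$C{\left(O \right)} = 0$
$j = 156$ ($j = \left(-156\right) \left(-1\right) = 156$)
$\sqrt{j + C{\left(6 + 5 G{\left(4 \right)} \right)}} = \sqrt{156 + 0} = \sqrt{156} = 2 \sqrt{39}$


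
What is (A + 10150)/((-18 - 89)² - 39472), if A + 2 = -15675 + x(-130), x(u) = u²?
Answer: -3791/9341 ≈ -0.40585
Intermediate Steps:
A = 1223 (A = -2 + (-15675 + (-130)²) = -2 + (-15675 + 16900) = -2 + 1225 = 1223)
(A + 10150)/((-18 - 89)² - 39472) = (1223 + 10150)/((-18 - 89)² - 39472) = 11373/((-107)² - 39472) = 11373/(11449 - 39472) = 11373/(-28023) = 11373*(-1/28023) = -3791/9341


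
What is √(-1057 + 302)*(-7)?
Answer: -7*I*√755 ≈ -192.34*I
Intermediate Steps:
√(-1057 + 302)*(-7) = √(-755)*(-7) = (I*√755)*(-7) = -7*I*√755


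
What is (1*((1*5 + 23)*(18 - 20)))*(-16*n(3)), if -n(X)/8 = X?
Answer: -21504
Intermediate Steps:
n(X) = -8*X
(1*((1*5 + 23)*(18 - 20)))*(-16*n(3)) = (1*((1*5 + 23)*(18 - 20)))*(-(-128)*3) = (1*((5 + 23)*(-2)))*(-16*(-24)) = (1*(28*(-2)))*384 = (1*(-56))*384 = -56*384 = -21504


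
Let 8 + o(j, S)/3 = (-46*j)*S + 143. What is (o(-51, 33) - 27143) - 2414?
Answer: 203102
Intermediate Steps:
o(j, S) = 405 - 138*S*j (o(j, S) = -24 + 3*((-46*j)*S + 143) = -24 + 3*(-46*S*j + 143) = -24 + 3*(143 - 46*S*j) = -24 + (429 - 138*S*j) = 405 - 138*S*j)
(o(-51, 33) - 27143) - 2414 = ((405 - 138*33*(-51)) - 27143) - 2414 = ((405 + 232254) - 27143) - 2414 = (232659 - 27143) - 2414 = 205516 - 2414 = 203102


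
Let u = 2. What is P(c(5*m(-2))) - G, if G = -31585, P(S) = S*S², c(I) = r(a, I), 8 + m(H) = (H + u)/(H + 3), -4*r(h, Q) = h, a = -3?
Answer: 2021467/64 ≈ 31585.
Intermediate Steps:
r(h, Q) = -h/4
m(H) = -8 + (2 + H)/(3 + H) (m(H) = -8 + (H + 2)/(H + 3) = -8 + (2 + H)/(3 + H))
c(I) = ¾ (c(I) = -¼*(-3) = ¾)
P(S) = S³
P(c(5*m(-2))) - G = (¾)³ - 1*(-31585) = 27/64 + 31585 = 2021467/64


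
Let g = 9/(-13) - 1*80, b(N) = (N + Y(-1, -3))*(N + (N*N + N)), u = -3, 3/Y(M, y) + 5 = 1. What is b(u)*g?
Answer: 47205/52 ≈ 907.79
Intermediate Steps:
Y(M, y) = -¾ (Y(M, y) = 3/(-5 + 1) = 3/(-4) = 3*(-¼) = -¾)
b(N) = (-¾ + N)*(N² + 2*N) (b(N) = (N - ¾)*(N + (N*N + N)) = (-¾ + N)*(N + (N² + N)) = (-¾ + N)*(N + (N + N²)) = (-¾ + N)*(N² + 2*N))
g = -1049/13 (g = 9*(-1/13) - 80 = -9/13 - 80 = -1049/13 ≈ -80.692)
b(u)*g = ((¼)*(-3)*(-6 + 4*(-3)² + 5*(-3)))*(-1049/13) = ((¼)*(-3)*(-6 + 4*9 - 15))*(-1049/13) = ((¼)*(-3)*(-6 + 36 - 15))*(-1049/13) = ((¼)*(-3)*15)*(-1049/13) = -45/4*(-1049/13) = 47205/52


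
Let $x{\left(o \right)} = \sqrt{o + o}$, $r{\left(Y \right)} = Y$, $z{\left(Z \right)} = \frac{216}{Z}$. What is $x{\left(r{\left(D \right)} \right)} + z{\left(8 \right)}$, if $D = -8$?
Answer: $27 + 4 i \approx 27.0 + 4.0 i$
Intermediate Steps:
$x{\left(o \right)} = \sqrt{2} \sqrt{o}$ ($x{\left(o \right)} = \sqrt{2 o} = \sqrt{2} \sqrt{o}$)
$x{\left(r{\left(D \right)} \right)} + z{\left(8 \right)} = \sqrt{2} \sqrt{-8} + \frac{216}{8} = \sqrt{2} \cdot 2 i \sqrt{2} + 216 \cdot \frac{1}{8} = 4 i + 27 = 27 + 4 i$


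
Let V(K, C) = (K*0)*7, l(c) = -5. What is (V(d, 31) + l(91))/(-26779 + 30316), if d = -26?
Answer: -5/3537 ≈ -0.0014136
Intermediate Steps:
V(K, C) = 0 (V(K, C) = 0*7 = 0)
(V(d, 31) + l(91))/(-26779 + 30316) = (0 - 5)/(-26779 + 30316) = -5/3537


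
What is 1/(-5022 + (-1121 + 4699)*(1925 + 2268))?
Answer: 1/14997532 ≈ 6.6678e-8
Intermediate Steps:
1/(-5022 + (-1121 + 4699)*(1925 + 2268)) = 1/(-5022 + 3578*4193) = 1/(-5022 + 15002554) = 1/14997532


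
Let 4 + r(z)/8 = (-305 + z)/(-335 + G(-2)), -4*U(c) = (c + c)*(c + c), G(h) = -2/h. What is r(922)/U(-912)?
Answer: 217/3858368 ≈ 5.6241e-5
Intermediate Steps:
U(c) = -c**2 (U(c) = -(c + c)*(c + c)/4 = -2*c*2*c/4 = -c**2)
r(z) = -4124/167 - 4*z/167 (r(z) = -32 + 8*((-305 + z)/(-335 - 2/(-2))) = -32 + 8*((-305 + z)/(-335 - 2*(-1/2))) = -32 + 8*((-305 + z)/(-335 + 1)) = -32 + 8*((-305 + z)/(-334)) = -32 + 8*((-305 + z)*(-1/334)) = -32 + 8*(305/334 - z/334) = -32 + (1220/167 - 4*z/167) = -4124/167 - 4*z/167)
r(922)/U(-912) = (-4124/167 - 4/167*922)/((-1*(-912)**2)) = (-4124/167 - 3688/167)/((-1*831744)) = -7812/167/(-831744) = -7812/167*(-1/831744) = 217/3858368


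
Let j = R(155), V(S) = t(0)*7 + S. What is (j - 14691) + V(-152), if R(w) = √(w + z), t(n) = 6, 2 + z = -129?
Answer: -14801 + 2*√6 ≈ -14796.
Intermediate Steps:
z = -131 (z = -2 - 129 = -131)
R(w) = √(-131 + w) (R(w) = √(w - 131) = √(-131 + w))
V(S) = 42 + S (V(S) = 6*7 + S = 42 + S)
j = 2*√6 (j = √(-131 + 155) = √24 = 2*√6 ≈ 4.8990)
(j - 14691) + V(-152) = (2*√6 - 14691) + (42 - 152) = (-14691 + 2*√6) - 110 = -14801 + 2*√6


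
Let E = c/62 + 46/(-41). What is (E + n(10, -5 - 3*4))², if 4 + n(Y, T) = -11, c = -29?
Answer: 1778393241/6461764 ≈ 275.22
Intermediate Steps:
n(Y, T) = -15 (n(Y, T) = -4 - 11 = -15)
E = -4041/2542 (E = -29/62 + 46/(-41) = -29*1/62 + 46*(-1/41) = -29/62 - 46/41 = -4041/2542 ≈ -1.5897)
(E + n(10, -5 - 3*4))² = (-4041/2542 - 15)² = (-42171/2542)² = 1778393241/6461764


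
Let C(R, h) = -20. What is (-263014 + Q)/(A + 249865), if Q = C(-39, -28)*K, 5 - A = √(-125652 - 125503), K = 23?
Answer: -13166849676/12487053611 - 263474*I*√251155/62435268055 ≈ -1.0544 - 0.0021148*I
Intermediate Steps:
A = 5 - I*√251155 (A = 5 - √(-125652 - 125503) = 5 - √(-251155) = 5 - I*√251155 ≈ 5.0 - 501.15*I)
Q = -460 (Q = -20*23 = -460)
(-263014 + Q)/(A + 249865) = (-263014 - 460)/((5 - I*√251155) + 249865) = -263474/(249870 - I*√251155)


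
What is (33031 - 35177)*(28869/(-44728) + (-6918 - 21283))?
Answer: 1353485630381/22364 ≈ 6.0521e+7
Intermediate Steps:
(33031 - 35177)*(28869/(-44728) + (-6918 - 21283)) = -2146*(28869*(-1/44728) - 28201) = -2146*(-28869/44728 - 28201) = -2146*(-1261403197/44728) = 1353485630381/22364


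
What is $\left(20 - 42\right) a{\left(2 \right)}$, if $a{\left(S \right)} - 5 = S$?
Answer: $-154$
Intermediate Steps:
$a{\left(S \right)} = 5 + S$
$\left(20 - 42\right) a{\left(2 \right)} = \left(20 - 42\right) \left(5 + 2\right) = \left(-22\right) 7 = -154$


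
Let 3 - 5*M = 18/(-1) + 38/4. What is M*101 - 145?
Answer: 873/10 ≈ 87.300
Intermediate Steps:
M = 23/10 (M = ⅗ - (18/(-1) + 38/4)/5 = ⅗ - (18*(-1) + 38*(¼))/5 = ⅗ - (-18 + 19/2)/5 = ⅗ - ⅕*(-17/2) = ⅗ + 17/10 = 23/10 ≈ 2.3000)
M*101 - 145 = (23/10)*101 - 145 = 2323/10 - 145 = 873/10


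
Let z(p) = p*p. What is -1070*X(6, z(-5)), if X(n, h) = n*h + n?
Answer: -166920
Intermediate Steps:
z(p) = p**2
X(n, h) = n + h*n (X(n, h) = h*n + n = n + h*n)
-1070*X(6, z(-5)) = -6420*(1 + (-5)**2) = -6420*(1 + 25) = -6420*26 = -1070*156 = -166920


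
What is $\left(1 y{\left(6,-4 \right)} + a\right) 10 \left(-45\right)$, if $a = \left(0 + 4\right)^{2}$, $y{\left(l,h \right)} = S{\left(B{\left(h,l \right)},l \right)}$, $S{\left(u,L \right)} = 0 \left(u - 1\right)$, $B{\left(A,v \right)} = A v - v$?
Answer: $-7200$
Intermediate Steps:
$B{\left(A,v \right)} = - v + A v$
$S{\left(u,L \right)} = 0$ ($S{\left(u,L \right)} = 0 \left(-1 + u\right) = 0$)
$y{\left(l,h \right)} = 0$
$a = 16$ ($a = 4^{2} = 16$)
$\left(1 y{\left(6,-4 \right)} + a\right) 10 \left(-45\right) = \left(1 \cdot 0 + 16\right) 10 \left(-45\right) = \left(0 + 16\right) 10 \left(-45\right) = 16 \cdot 10 \left(-45\right) = 160 \left(-45\right) = -7200$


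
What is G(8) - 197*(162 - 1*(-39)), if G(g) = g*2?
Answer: -39581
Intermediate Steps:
G(g) = 2*g
G(8) - 197*(162 - 1*(-39)) = 2*8 - 197*(162 - 1*(-39)) = 16 - 197*(162 + 39) = 16 - 197*201 = 16 - 39597 = -39581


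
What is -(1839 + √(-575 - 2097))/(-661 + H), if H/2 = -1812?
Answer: 1839/4285 + 4*I*√167/4285 ≈ 0.42917 + 0.012063*I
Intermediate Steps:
H = -3624 (H = 2*(-1812) = -3624)
-(1839 + √(-575 - 2097))/(-661 + H) = -(1839 + √(-575 - 2097))/(-661 - 3624) = -(1839 + √(-2672))/(-4285) = -(1839 + 4*I*√167)*(-1)/4285 = -(-1839/4285 - 4*I*√167/4285) = 1839/4285 + 4*I*√167/4285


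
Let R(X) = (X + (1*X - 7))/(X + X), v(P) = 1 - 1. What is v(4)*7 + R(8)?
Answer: 9/16 ≈ 0.56250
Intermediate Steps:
v(P) = 0
R(X) = (-7 + 2*X)/(2*X) (R(X) = (X + (X - 7))/((2*X)) = (X + (-7 + X))*(1/(2*X)) = (-7 + 2*X)*(1/(2*X)) = (-7 + 2*X)/(2*X))
v(4)*7 + R(8) = 0*7 + (-7/2 + 8)/8 = 0 + (⅛)*(9/2) = 0 + 9/16 = 9/16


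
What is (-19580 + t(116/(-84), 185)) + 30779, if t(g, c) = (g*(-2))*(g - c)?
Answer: 4711747/441 ≈ 10684.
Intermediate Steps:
t(g, c) = -2*g*(g - c) (t(g, c) = (-2*g)*(g - c) = -2*g*(g - c))
(-19580 + t(116/(-84), 185)) + 30779 = (-19580 + 2*(116/(-84))*(185 - 116/(-84))) + 30779 = (-19580 + 2*(116*(-1/84))*(185 - 116*(-1)/84)) + 30779 = (-19580 + 2*(-29/21)*(185 - 1*(-29/21))) + 30779 = (-19580 + 2*(-29/21)*(185 + 29/21)) + 30779 = (-19580 + 2*(-29/21)*(3914/21)) + 30779 = (-19580 - 227012/441) + 30779 = -8861792/441 + 30779 = 4711747/441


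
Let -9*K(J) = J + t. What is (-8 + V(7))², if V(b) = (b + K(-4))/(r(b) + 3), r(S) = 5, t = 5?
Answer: 66049/1296 ≈ 50.964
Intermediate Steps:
K(J) = -5/9 - J/9 (K(J) = -(J + 5)/9 = -(5 + J)/9 = -5/9 - J/9)
V(b) = -1/72 + b/8 (V(b) = (b + (-5/9 - ⅑*(-4)))/(5 + 3) = (b + (-5/9 + 4/9))/8 = (b - ⅑)*(⅛) = (-⅑ + b)*(⅛) = -1/72 + b/8)
(-8 + V(7))² = (-8 + (-1/72 + (⅛)*7))² = (-8 + (-1/72 + 7/8))² = (-8 + 31/36)² = (-257/36)² = 66049/1296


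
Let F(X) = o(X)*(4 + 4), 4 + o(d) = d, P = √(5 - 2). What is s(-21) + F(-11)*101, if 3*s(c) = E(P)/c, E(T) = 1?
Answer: -763561/63 ≈ -12120.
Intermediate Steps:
P = √3 ≈ 1.7320
o(d) = -4 + d
s(c) = 1/(3*c) (s(c) = (1/c)/3 = 1/(3*c))
F(X) = -32 + 8*X (F(X) = (-4 + X)*(4 + 4) = (-4 + X)*8 = -32 + 8*X)
s(-21) + F(-11)*101 = (⅓)/(-21) + (-32 + 8*(-11))*101 = (⅓)*(-1/21) + (-32 - 88)*101 = -1/63 - 120*101 = -1/63 - 12120 = -763561/63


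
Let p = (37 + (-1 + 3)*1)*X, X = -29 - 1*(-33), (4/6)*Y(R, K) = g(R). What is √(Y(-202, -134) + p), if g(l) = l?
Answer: 7*I*√3 ≈ 12.124*I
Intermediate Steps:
Y(R, K) = 3*R/2
X = 4 (X = -29 + 33 = 4)
p = 156 (p = (37 + (-1 + 3)*1)*4 = (37 + 2*1)*4 = (37 + 2)*4 = 39*4 = 156)
√(Y(-202, -134) + p) = √((3/2)*(-202) + 156) = √(-303 + 156) = √(-147) = 7*I*√3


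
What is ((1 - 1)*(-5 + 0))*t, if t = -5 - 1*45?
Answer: 0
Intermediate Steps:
t = -50 (t = -5 - 45 = -50)
((1 - 1)*(-5 + 0))*t = ((1 - 1)*(-5 + 0))*(-50) = (0*(-5))*(-50) = 0*(-50) = 0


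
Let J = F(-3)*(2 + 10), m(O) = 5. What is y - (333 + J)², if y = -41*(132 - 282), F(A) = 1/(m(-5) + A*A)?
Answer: -5160219/49 ≈ -1.0531e+5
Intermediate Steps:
F(A) = 1/(5 + A²) (F(A) = 1/(5 + A*A) = 1/(5 + A²))
J = 6/7 (J = (2 + 10)/(5 + (-3)²) = 12/(5 + 9) = 12/14 = (1/14)*12 = 6/7 ≈ 0.85714)
y = 6150 (y = -41*(-150) = 6150)
y - (333 + J)² = 6150 - (333 + 6/7)² = 6150 - (2337/7)² = 6150 - 1*5461569/49 = 6150 - 5461569/49 = -5160219/49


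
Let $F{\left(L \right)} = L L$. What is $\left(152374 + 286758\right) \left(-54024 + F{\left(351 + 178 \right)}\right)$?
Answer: $99163470844$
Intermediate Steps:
$F{\left(L \right)} = L^{2}$
$\left(152374 + 286758\right) \left(-54024 + F{\left(351 + 178 \right)}\right) = \left(152374 + 286758\right) \left(-54024 + \left(351 + 178\right)^{2}\right) = 439132 \left(-54024 + 529^{2}\right) = 439132 \left(-54024 + 279841\right) = 439132 \cdot 225817 = 99163470844$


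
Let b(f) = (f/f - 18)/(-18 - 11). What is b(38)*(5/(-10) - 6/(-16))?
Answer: -17/232 ≈ -0.073276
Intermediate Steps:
b(f) = 17/29 (b(f) = (1 - 18)/(-29) = -17*(-1/29) = 17/29)
b(38)*(5/(-10) - 6/(-16)) = 17*(5/(-10) - 6/(-16))/29 = 17*(5*(-⅒) - 6*(-1/16))/29 = 17*(-½ + 3/8)/29 = (17/29)*(-⅛) = -17/232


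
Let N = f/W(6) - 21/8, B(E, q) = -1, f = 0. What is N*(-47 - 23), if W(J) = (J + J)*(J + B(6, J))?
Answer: 735/4 ≈ 183.75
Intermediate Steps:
W(J) = 2*J*(-1 + J) (W(J) = (J + J)*(J - 1) = (2*J)*(-1 + J) = 2*J*(-1 + J))
N = -21/8 (N = 0/((2*6*(-1 + 6))) - 21/8 = 0/((2*6*5)) - 21*⅛ = 0/60 - 21/8 = 0*(1/60) - 21/8 = 0 - 21/8 = -21/8 ≈ -2.6250)
N*(-47 - 23) = -21*(-47 - 23)/8 = -21/8*(-70) = 735/4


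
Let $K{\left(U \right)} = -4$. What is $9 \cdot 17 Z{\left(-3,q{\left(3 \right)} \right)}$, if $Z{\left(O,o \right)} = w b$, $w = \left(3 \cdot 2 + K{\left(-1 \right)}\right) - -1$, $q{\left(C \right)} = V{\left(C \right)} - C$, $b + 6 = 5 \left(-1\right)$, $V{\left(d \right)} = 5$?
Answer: $-5049$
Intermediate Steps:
$b = -11$ ($b = -6 + 5 \left(-1\right) = -6 - 5 = -11$)
$q{\left(C \right)} = 5 - C$
$w = 3$ ($w = \left(3 \cdot 2 - 4\right) - -1 = \left(6 - 4\right) + 1 = 2 + 1 = 3$)
$Z{\left(O,o \right)} = -33$ ($Z{\left(O,o \right)} = 3 \left(-11\right) = -33$)
$9 \cdot 17 Z{\left(-3,q{\left(3 \right)} \right)} = 9 \cdot 17 \left(-33\right) = 153 \left(-33\right) = -5049$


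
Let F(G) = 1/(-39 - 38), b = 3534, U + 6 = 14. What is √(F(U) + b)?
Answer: √20953009/77 ≈ 59.447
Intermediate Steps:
U = 8 (U = -6 + 14 = 8)
F(G) = -1/77 (F(G) = 1/(-77) = -1/77)
√(F(U) + b) = √(-1/77 + 3534) = √(272117/77) = √20953009/77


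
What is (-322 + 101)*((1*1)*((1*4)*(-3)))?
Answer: 2652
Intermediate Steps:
(-322 + 101)*((1*1)*((1*4)*(-3))) = -221*4*(-3) = -221*(-12) = 2652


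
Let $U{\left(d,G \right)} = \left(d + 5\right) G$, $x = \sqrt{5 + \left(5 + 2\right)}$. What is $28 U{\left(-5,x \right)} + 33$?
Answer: $33$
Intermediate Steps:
$x = 2 \sqrt{3}$ ($x = \sqrt{5 + 7} = \sqrt{12} = 2 \sqrt{3} \approx 3.4641$)
$U{\left(d,G \right)} = G \left(5 + d\right)$ ($U{\left(d,G \right)} = \left(5 + d\right) G = G \left(5 + d\right)$)
$28 U{\left(-5,x \right)} + 33 = 28 \cdot 2 \sqrt{3} \left(5 - 5\right) + 33 = 28 \cdot 2 \sqrt{3} \cdot 0 + 33 = 28 \cdot 0 + 33 = 0 + 33 = 33$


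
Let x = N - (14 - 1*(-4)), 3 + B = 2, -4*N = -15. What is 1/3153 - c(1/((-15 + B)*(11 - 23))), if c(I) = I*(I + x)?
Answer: 2886773/38744064 ≈ 0.074509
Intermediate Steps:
N = 15/4 (N = -¼*(-15) = 15/4 ≈ 3.7500)
B = -1 (B = -3 + 2 = -1)
x = -57/4 (x = 15/4 - (14 - 1*(-4)) = 15/4 - (14 + 4) = 15/4 - 1*18 = 15/4 - 18 = -57/4 ≈ -14.250)
c(I) = I*(-57/4 + I) (c(I) = I*(I - 57/4) = I*(-57/4 + I))
1/3153 - c(1/((-15 + B)*(11 - 23))) = 1/3153 - (-57 + 4/(((-15 - 1)*(11 - 23))))/(4*((-15 - 1)*(11 - 23))) = 1/3153 - (-57 + 4/((-16*(-12))))/(4*((-16*(-12)))) = 1/3153 - (-57 + 4/192)/(4*192) = 1/3153 - (-57 + 4*(1/192))/(4*192) = 1/3153 - (-57 + 1/48)/(4*192) = 1/3153 - (-2735)/(4*192*48) = 1/3153 - 1*(-2735/36864) = 1/3153 + 2735/36864 = 2886773/38744064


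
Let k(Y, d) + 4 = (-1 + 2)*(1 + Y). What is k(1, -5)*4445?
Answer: -8890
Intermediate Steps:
k(Y, d) = -3 + Y (k(Y, d) = -4 + (-1 + 2)*(1 + Y) = -4 + 1*(1 + Y) = -4 + (1 + Y) = -3 + Y)
k(1, -5)*4445 = (-3 + 1)*4445 = -2*4445 = -8890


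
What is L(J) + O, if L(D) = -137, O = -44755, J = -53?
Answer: -44892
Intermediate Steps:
L(J) + O = -137 - 44755 = -44892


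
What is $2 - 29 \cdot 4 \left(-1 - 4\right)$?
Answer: $582$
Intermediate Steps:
$2 - 29 \cdot 4 \left(-1 - 4\right) = 2 - 29 \cdot 4 \left(-5\right) = 2 - -580 = 2 + 580 = 582$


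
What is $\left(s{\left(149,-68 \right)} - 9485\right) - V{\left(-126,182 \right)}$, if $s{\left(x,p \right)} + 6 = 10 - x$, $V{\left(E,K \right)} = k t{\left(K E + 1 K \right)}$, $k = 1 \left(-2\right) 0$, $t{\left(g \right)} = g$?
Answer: $-9630$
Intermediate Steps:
$k = 0$ ($k = \left(-2\right) 0 = 0$)
$V{\left(E,K \right)} = 0$ ($V{\left(E,K \right)} = 0 \left(K E + 1 K\right) = 0 \left(E K + K\right) = 0 \left(K + E K\right) = 0$)
$s{\left(x,p \right)} = 4 - x$ ($s{\left(x,p \right)} = -6 - \left(-10 + x\right) = 4 - x$)
$\left(s{\left(149,-68 \right)} - 9485\right) - V{\left(-126,182 \right)} = \left(\left(4 - 149\right) - 9485\right) - 0 = \left(\left(4 - 149\right) - 9485\right) + 0 = \left(-145 - 9485\right) + 0 = -9630 + 0 = -9630$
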